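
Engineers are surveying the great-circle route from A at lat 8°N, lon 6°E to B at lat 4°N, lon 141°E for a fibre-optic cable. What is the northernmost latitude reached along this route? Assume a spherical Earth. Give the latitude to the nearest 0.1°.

The great circle lies in the plane with unit normal n̂ = (p₁ × p₂)/|p₁ × p₂|.
Here n̂_z ≈ +0.964; the vertex latitude is φ_max = arccos|n̂_z| ≈ 15.5°.

≈ 15.5°N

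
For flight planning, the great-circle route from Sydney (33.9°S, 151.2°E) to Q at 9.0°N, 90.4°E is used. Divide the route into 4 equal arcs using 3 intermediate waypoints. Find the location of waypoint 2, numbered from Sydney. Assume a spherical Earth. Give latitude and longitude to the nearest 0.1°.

≈ 14.3°S, 117.9°E

The haversine formula gives a central angle δ ≈ 1.253 rad (71.8°) between the endpoints.
Interpolate at f = 2/4 with slerp weights a = sin((1−f)δ)/sin δ ≈ 0.617, b = sin(fδ)/sin δ ≈ 0.617.
p = a·p₁ + b·p₂ ≈ (-0.453, 0.856, -0.248); φ = arcsin(p_z) ≈ -14.34°, λ = atan2(p_y, p_x) ≈ 117.89°.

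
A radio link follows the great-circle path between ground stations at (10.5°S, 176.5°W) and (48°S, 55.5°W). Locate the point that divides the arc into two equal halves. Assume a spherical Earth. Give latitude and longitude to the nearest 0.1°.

≈ (47.2°S, 134.6°W)

Write both endpoints as unit vectors p₁, p₂ with components (cos φ cos λ, cos φ sin λ, sin φ).
The central angle between the endpoints is δ = arccos(p₁·p₂) ≈ 1.776 rad (101.7°).
Interpolate at f = 1/2 with slerp weights a = sin((1−f)δ)/sin δ ≈ 0.792, b = sin(fδ)/sin δ ≈ 0.792.
p = a·p₁ + b·p₂ ≈ (-0.477, -0.484, -0.733); φ = arcsin(p_z) ≈ -47.15°, λ = atan2(p_y, p_x) ≈ -134.57°.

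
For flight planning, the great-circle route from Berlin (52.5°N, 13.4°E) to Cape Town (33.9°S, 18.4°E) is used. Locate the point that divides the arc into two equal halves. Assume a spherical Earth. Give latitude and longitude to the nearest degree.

≈ 9°N, 16°E

Convert each endpoint to a unit vector on the sphere (x = cos φ cos λ, y = cos φ sin λ, z = sin φ).
The central angle between the endpoints is δ = arccos(p₁·p₂) ≈ 1.510 rad (86.5°).
Interpolate at f = 1/2 with slerp weights a = sin((1−f)δ)/sin δ ≈ 0.687, b = sin(fδ)/sin δ ≈ 0.687.
p = a·p₁ + b·p₂ ≈ (0.947, 0.277, 0.162); φ = arcsin(p_z) ≈ 9.31°, λ = atan2(p_y, p_x) ≈ 16.28°.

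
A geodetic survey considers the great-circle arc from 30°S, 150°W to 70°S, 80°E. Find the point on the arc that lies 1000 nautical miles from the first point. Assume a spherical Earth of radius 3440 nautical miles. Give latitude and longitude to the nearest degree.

≈ 46°S, 156°W

Convert each endpoint to a unit vector on the sphere (x = cos φ cos λ, y = cos φ sin λ, z = sin φ).
The central angle between the endpoints is δ = arccos(p₁·p₂) ≈ 1.288 rad (73.8°). The total great-circle distance is δ·R ≈ 1.288 × 3440 ≈ 4429 nmi, so the target fraction is f = 1000/4429 ≈ 0.226.
Interpolate at f ≈ 0.226 with slerp weights a = sin((1−f)δ)/sin δ ≈ 0.875, b = sin(fδ)/sin δ ≈ 0.299.
p = a·p₁ + b·p₂ ≈ (-0.638, -0.278, -0.718); φ = arcsin(p_z) ≈ -45.88°, λ = atan2(p_y, p_x) ≈ -156.45°.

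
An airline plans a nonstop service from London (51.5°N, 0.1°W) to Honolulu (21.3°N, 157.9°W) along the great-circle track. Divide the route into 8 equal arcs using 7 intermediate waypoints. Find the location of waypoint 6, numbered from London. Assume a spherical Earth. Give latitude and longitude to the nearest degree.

The haversine formula gives a central angle δ ≈ 1.826 rad (104.6°) between the endpoints.
Interpolate at f = 6/8 with slerp weights a = sin((1−f)δ)/sin δ ≈ 0.456, b = sin(fδ)/sin δ ≈ 1.013.
p = a·p₁ + b·p₂ ≈ (-0.591, -0.355, 0.724); φ = arcsin(p_z) ≈ 46.43°, λ = atan2(p_y, p_x) ≈ -148.95°.

≈ (46°N, 149°W)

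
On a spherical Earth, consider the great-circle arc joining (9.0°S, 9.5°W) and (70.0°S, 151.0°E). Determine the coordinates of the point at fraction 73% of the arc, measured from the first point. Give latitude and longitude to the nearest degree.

≈ (80°S, 28°E)

The haversine formula gives a central angle δ ≈ 1.743 rad (99.9°) between the endpoints.
Interpolate at f = 0.73 with slerp weights a = sin((1−f)δ)/sin δ ≈ 0.460, b = sin(fδ)/sin δ ≈ 0.970.
p = a·p₁ + b·p₂ ≈ (0.158, 0.086, -0.984); φ = arcsin(p_z) ≈ -79.63°, λ = atan2(p_y, p_x) ≈ 28.49°.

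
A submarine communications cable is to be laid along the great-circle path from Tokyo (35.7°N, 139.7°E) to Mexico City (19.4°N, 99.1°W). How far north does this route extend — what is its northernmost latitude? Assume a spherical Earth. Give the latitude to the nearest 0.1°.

The great circle lies in the plane with unit normal n̂ = (p₁ × p₂)/|p₁ × p₂|.
Here n̂_z ≈ +0.669; the vertex latitude is φ_max = arccos|n̂_z| ≈ 48.0°.

≈ 48.0°N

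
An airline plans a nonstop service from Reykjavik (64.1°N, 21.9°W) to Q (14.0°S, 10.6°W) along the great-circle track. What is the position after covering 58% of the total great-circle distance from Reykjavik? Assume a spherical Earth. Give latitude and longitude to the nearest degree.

≈ (19°N, 13°W)

Convert each endpoint to a unit vector on the sphere (x = cos φ cos λ, y = cos φ sin λ, z = sin φ).
The central angle between the endpoints is δ = arccos(p₁·p₂) ≈ 1.371 rad (78.6°).
Interpolate at f = 0.58 with slerp weights a = sin((1−f)δ)/sin δ ≈ 0.556, b = sin(fδ)/sin δ ≈ 0.729.
p = a·p₁ + b·p₂ ≈ (0.920, -0.221, 0.324); φ = arcsin(p_z) ≈ 18.88°, λ = atan2(p_y, p_x) ≈ -13.48°.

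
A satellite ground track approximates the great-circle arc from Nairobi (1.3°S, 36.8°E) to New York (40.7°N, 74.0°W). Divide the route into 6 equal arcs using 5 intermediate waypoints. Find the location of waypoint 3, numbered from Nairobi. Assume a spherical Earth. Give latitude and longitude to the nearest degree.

≈ 32°N, 7°W

Write both endpoints as unit vectors p₁, p₂ with components (cos φ cos λ, cos φ sin λ, sin φ).
The central angle between the endpoints is δ = arccos(p₁·p₂) ≈ 1.859 rad (106.5°).
Interpolate at f = 3/6 with slerp weights a = sin((1−f)δ)/sin δ ≈ 0.836, b = sin(fδ)/sin δ ≈ 0.836.
p = a·p₁ + b·p₂ ≈ (0.844, -0.109, 0.526); φ = arcsin(p_z) ≈ 31.73°, λ = atan2(p_y, p_x) ≈ -7.33°.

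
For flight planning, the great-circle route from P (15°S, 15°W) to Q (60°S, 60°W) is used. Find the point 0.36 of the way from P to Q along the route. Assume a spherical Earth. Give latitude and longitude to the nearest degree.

≈ (33°S, 25°W)

Convert each endpoint to a unit vector on the sphere (x = cos φ cos λ, y = cos φ sin λ, z = sin φ).
The central angle between the endpoints is δ = arccos(p₁·p₂) ≈ 0.970 rad (55.6°).
Interpolate at f = 0.36 with slerp weights a = sin((1−f)δ)/sin δ ≈ 0.705, b = sin(fδ)/sin δ ≈ 0.415.
p = a·p₁ + b·p₂ ≈ (0.762, -0.356, -0.542); φ = arcsin(p_z) ≈ -32.80°, λ = atan2(p_y, p_x) ≈ -25.05°.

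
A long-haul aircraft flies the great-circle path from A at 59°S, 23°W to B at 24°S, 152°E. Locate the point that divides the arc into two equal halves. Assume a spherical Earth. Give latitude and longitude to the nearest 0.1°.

From cos δ = sin φ₁ sin φ₂ + cos φ₁ cos φ₂ cos Δλ, the central angle is δ ≈ 1.691 rad (96.9°).
Interpolate at f = 1/2 with slerp weights a = sin((1−f)δ)/sin δ ≈ 0.754, b = sin(fδ)/sin δ ≈ 0.754.
p = a·p₁ + b·p₂ ≈ (-0.251, 0.172, -0.953); φ = arcsin(p_z) ≈ -72.32°, λ = atan2(p_y, p_x) ≈ 145.60°.

≈ 72.3°S, 145.6°E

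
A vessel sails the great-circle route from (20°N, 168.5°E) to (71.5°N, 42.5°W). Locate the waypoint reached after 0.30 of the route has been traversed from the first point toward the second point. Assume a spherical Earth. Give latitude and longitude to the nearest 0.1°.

Write both endpoints as unit vectors p₁, p₂ with components (cos φ cos λ, cos φ sin λ, sin φ).
The central angle between the endpoints is δ = arccos(p₁·p₂) ≈ 1.502 rad (86.1°).
Interpolate at f = 0.30 with slerp weights a = sin((1−f)δ)/sin δ ≈ 0.870, b = sin(fδ)/sin δ ≈ 0.437.
p = a·p₁ + b·p₂ ≈ (-0.699, 0.069, 0.712); φ = arcsin(p_z) ≈ 45.36°, λ = atan2(p_y, p_x) ≈ 174.33°.

≈ (45.4°N, 174.3°E)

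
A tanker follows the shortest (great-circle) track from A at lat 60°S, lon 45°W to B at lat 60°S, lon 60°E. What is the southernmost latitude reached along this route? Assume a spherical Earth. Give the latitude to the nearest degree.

The great circle lies in the plane with unit normal n̂ = (p₁ × p₂)/|p₁ × p₂|.
Here n̂_z ≈ +0.332; the vertex latitude is φ_max = arccos|n̂_z| ≈ 70.6°.
Check via Clairaut: cos φ_max = |cos φ₁| · sin C = cos(60.0°)·sin(138.5°) ≈ 0.332, again giving ≈ 70.6°.

≈ 71°S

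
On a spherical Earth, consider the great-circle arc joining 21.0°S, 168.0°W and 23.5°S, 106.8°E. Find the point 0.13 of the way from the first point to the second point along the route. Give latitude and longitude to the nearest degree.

Write both endpoints as unit vectors p₁, p₂ with components (cos φ cos λ, cos φ sin λ, sin φ).
The central angle between the endpoints is δ = arccos(p₁·p₂) ≈ 1.355 rad (77.6°).
Interpolate at f = 0.13 with slerp weights a = sin((1−f)δ)/sin δ ≈ 0.946, b = sin(fδ)/sin δ ≈ 0.179.
p = a·p₁ + b·p₂ ≈ (-0.911, -0.026, -0.411); φ = arcsin(p_z) ≈ -24.24°, λ = atan2(p_y, p_x) ≈ -178.36°.

≈ 24°S, 178°W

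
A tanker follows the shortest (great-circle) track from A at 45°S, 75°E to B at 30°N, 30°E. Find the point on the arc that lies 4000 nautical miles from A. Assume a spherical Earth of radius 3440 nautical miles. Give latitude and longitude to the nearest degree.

≈ 13°N, 40°E

Convert each endpoint to a unit vector on the sphere (x = cos φ cos λ, y = cos φ sin λ, z = sin φ).
The central angle between the endpoints is δ = arccos(p₁·p₂) ≈ 1.491 rad (85.4°). The total great-circle distance is δ·R ≈ 1.491 × 3440 ≈ 5130 nmi, so the target fraction is f = 4000/5130 ≈ 0.780.
Interpolate at f ≈ 0.780 with slerp weights a = sin((1−f)δ)/sin δ ≈ 0.324, b = sin(fδ)/sin δ ≈ 0.921.
p = a·p₁ + b·p₂ ≈ (0.750, 0.620, 0.232); φ = arcsin(p_z) ≈ 13.39°, λ = atan2(p_y, p_x) ≈ 39.57°.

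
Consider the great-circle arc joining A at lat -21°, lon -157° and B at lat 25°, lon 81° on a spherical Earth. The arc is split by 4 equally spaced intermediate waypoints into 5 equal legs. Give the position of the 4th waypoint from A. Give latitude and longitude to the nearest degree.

Convert each endpoint to a unit vector on the sphere (x = cos φ cos λ, y = cos φ sin λ, z = sin φ).
The central angle between the endpoints is δ = arccos(p₁·p₂) ≈ 2.214 rad (126.9°).
Interpolate at f = 4/5 with slerp weights a = sin((1−f)δ)/sin δ ≈ 0.536, b = sin(fδ)/sin δ ≈ 1.225.
p = a·p₁ + b·p₂ ≈ (-0.287, 0.901, 0.326); φ = arcsin(p_z) ≈ 19.01°, λ = atan2(p_y, p_x) ≈ 107.64°.

≈ lat 19°, lon 108°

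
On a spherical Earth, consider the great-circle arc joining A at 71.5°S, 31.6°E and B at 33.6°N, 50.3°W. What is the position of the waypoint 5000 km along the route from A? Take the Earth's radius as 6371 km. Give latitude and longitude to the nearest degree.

The haversine formula gives a central angle δ ≈ 2.080 rad (119.2°) between the endpoints. The total great-circle distance is δ·R ≈ 2.080 × 6371 ≈ 13252 km, so the target fraction is f = 5000/13252 ≈ 0.377.
Interpolate at f ≈ 0.377 with slerp weights a = sin((1−f)δ)/sin δ ≈ 1.102, b = sin(fδ)/sin δ ≈ 0.809.
p = a·p₁ + b·p₂ ≈ (0.729, -0.335, -0.597); φ = arcsin(p_z) ≈ -36.68°, λ = atan2(p_y, p_x) ≈ -24.73°.

≈ 37°S, 25°W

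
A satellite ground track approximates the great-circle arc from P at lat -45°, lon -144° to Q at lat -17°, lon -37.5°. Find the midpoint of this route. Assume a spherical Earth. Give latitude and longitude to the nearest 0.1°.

≈ lat -44.6°, lon -79.4°

Write both endpoints as unit vectors p₁, p₂ with components (cos φ cos λ, cos φ sin λ, sin φ).
The central angle between the endpoints is δ = arccos(p₁·p₂) ≈ 1.556 rad (89.2°).
Interpolate at f = 1/2 with slerp weights a = sin((1−f)δ)/sin δ ≈ 0.702, b = sin(fδ)/sin δ ≈ 0.702.
p = a·p₁ + b·p₂ ≈ (0.131, -0.700, -0.702); φ = arcsin(p_z) ≈ -44.56°, λ = atan2(p_y, p_x) ≈ -79.41°.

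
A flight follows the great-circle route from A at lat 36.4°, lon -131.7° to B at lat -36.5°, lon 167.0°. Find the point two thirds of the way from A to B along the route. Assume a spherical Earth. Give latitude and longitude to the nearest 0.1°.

Convert each endpoint to a unit vector on the sphere (x = cos φ cos λ, y = cos φ sin λ, z = sin φ).
The central angle between the endpoints is δ = arccos(p₁·p₂) ≈ 1.613 rad (92.4°).
Interpolate at f = 2/3 with slerp weights a = sin((1−f)δ)/sin δ ≈ 0.513, b = sin(fδ)/sin δ ≈ 0.881.
p = a·p₁ + b·p₂ ≈ (-0.964, -0.149, -0.220); φ = arcsin(p_z) ≈ -12.68°, λ = atan2(p_y, p_x) ≈ -171.22°.

≈ lat -12.7°, lon -171.2°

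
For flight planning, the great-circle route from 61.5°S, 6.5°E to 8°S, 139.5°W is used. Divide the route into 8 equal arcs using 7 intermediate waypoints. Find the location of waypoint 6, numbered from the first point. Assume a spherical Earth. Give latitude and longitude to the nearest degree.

The haversine formula gives a central angle δ ≈ 1.844 rad (105.6°) between the endpoints.
Interpolate at f = 6/8 with slerp weights a = sin((1−f)δ)/sin δ ≈ 0.462, b = sin(fδ)/sin δ ≈ 1.020.
p = a·p₁ + b·p₂ ≈ (-0.549, -0.631, -0.548); φ = arcsin(p_z) ≈ -33.22°, λ = atan2(p_y, p_x) ≈ -131.03°.

≈ 33°S, 131°W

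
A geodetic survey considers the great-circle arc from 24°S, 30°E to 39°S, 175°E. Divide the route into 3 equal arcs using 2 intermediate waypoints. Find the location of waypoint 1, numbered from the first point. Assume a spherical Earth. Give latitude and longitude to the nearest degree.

≈ 54°S, 58°E

Convert each endpoint to a unit vector on the sphere (x = cos φ cos λ, y = cos φ sin λ, z = sin φ).
The central angle between the endpoints is δ = arccos(p₁·p₂) ≈ 1.902 rad (109.0°).
Interpolate at f = 1/3 with slerp weights a = sin((1−f)δ)/sin δ ≈ 1.010, b = sin(fδ)/sin δ ≈ 0.627.
p = a·p₁ + b·p₂ ≈ (0.314, 0.504, -0.805); φ = arcsin(p_z) ≈ -53.61°, λ = atan2(p_y, p_x) ≈ 58.09°.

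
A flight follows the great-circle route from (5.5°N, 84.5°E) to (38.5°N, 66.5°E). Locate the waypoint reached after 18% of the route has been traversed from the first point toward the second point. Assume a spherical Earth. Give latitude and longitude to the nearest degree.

Convert each endpoint to a unit vector on the sphere (x = cos φ cos λ, y = cos φ sin λ, z = sin φ).
The central angle between the endpoints is δ = arccos(p₁·p₂) ≈ 0.643 rad (36.8°).
Interpolate at f = 0.18 with slerp weights a = sin((1−f)δ)/sin δ ≈ 0.839, b = sin(fδ)/sin δ ≈ 0.193.
p = a·p₁ + b·p₂ ≈ (0.140, 0.970, 0.200); φ = arcsin(p_z) ≈ 11.56°, λ = atan2(p_y, p_x) ≈ 81.78°.

≈ (12°N, 82°E)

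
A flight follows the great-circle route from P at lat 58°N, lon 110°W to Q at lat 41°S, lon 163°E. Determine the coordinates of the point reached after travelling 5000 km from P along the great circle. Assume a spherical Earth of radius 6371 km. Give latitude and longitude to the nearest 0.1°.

≈ lat 25.5°N, lon 154.3°W

Convert each endpoint to a unit vector on the sphere (x = cos φ cos λ, y = cos φ sin λ, z = sin φ).
The central angle between the endpoints is δ = arccos(p₁·p₂) ≈ 2.136 rad (122.4°). The total great-circle distance is δ·R ≈ 2.136 × 6371 ≈ 13607 km, so the target fraction is f = 5000/13607 ≈ 0.367.
Interpolate at f ≈ 0.367 with slerp weights a = sin((1−f)δ)/sin δ ≈ 1.156, b = sin(fδ)/sin δ ≈ 0.837.
p = a·p₁ + b·p₂ ≈ (-0.813, -0.391, 0.431); φ = arcsin(p_z) ≈ 25.53°, λ = atan2(p_y, p_x) ≈ -154.34°.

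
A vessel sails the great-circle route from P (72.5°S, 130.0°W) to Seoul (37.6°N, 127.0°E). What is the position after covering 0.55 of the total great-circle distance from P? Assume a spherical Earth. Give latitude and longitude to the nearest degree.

≈ (18°S, 147°E)

Convert each endpoint to a unit vector on the sphere (x = cos φ cos λ, y = cos φ sin λ, z = sin φ).
The central angle between the endpoints is δ = arccos(p₁·p₂) ≈ 2.259 rad (129.5°).
Interpolate at f = 0.55 with slerp weights a = sin((1−f)δ)/sin δ ≈ 1.101, b = sin(fδ)/sin δ ≈ 1.226.
p = a·p₁ + b·p₂ ≈ (-0.798, 0.522, -0.302); φ = arcsin(p_z) ≈ -17.60°, λ = atan2(p_y, p_x) ≈ 146.79°.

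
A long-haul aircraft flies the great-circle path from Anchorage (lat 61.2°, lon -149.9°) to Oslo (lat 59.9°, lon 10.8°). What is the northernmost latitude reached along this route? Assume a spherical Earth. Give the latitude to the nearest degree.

≈ 85°

The great circle lies in the plane with unit normal n̂ = (p₁ × p₂)/|p₁ × p₂|.
Here n̂_z ≈ +0.094; the vertex latitude is φ_max = arccos|n̂_z| ≈ 84.6°.
Check via Clairaut: cos φ_max = |cos φ₁| · sin C = cos(61.2°)·sin(11.3°) ≈ 0.094, again giving ≈ 84.6°.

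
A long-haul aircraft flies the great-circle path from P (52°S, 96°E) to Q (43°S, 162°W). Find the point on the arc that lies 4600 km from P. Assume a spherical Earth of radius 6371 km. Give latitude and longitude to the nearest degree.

≈ (57°S, 170°E)

The haversine formula gives a central angle δ ≈ 1.111 rad (63.7°) between the endpoints. The total great-circle distance is δ·R ≈ 1.111 × 6371 ≈ 7078 km, so the target fraction is f = 4600/7078 ≈ 0.650.
Interpolate at f ≈ 0.650 with slerp weights a = sin((1−f)δ)/sin δ ≈ 0.423, b = sin(fδ)/sin δ ≈ 0.738.
p = a·p₁ + b·p₂ ≈ (-0.540, 0.092, -0.836); φ = arcsin(p_z) ≈ -56.77°, λ = atan2(p_y, p_x) ≈ 170.29°.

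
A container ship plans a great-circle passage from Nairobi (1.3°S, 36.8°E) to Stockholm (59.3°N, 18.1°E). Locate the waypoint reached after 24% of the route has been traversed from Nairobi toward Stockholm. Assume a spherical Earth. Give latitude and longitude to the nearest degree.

≈ 13°N, 34°E

From cos δ = sin φ₁ sin φ₂ + cos φ₁ cos φ₂ cos Δλ, the central angle is δ ≈ 1.088 rad (62.4°).
Interpolate at f = 0.24 with slerp weights a = sin((1−f)δ)/sin δ ≈ 0.831, b = sin(fδ)/sin δ ≈ 0.292.
p = a·p₁ + b·p₂ ≈ (0.807, 0.544, 0.232); φ = arcsin(p_z) ≈ 13.40°, λ = atan2(p_y, p_x) ≈ 33.99°.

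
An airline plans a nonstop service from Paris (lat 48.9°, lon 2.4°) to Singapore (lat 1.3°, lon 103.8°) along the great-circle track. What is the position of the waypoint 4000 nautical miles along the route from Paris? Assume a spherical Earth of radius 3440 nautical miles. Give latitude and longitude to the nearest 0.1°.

≈ lat 23.5°, lon 83.2°

Write both endpoints as unit vectors p₁, p₂ with components (cos φ cos λ, cos φ sin λ, sin φ).
The central angle between the endpoints is δ = arccos(p₁·p₂) ≈ 1.684 rad (96.5°). The total great-circle distance is δ·R ≈ 1.684 × 3440 ≈ 5792 nmi, so the target fraction is f = 4000/5792 ≈ 0.691.
Interpolate at f ≈ 0.691 with slerp weights a = sin((1−f)δ)/sin δ ≈ 0.501, b = sin(fδ)/sin δ ≈ 0.924.
p = a·p₁ + b·p₂ ≈ (0.109, 0.911, 0.398); φ = arcsin(p_z) ≈ 23.48°, λ = atan2(p_y, p_x) ≈ 83.19°.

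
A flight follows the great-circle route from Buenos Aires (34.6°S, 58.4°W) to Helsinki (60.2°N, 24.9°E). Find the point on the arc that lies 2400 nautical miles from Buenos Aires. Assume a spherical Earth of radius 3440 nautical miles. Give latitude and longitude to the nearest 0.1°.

The haversine formula gives a central angle δ ≈ 2.032 rad (116.4°) between the endpoints. The total great-circle distance is δ·R ≈ 2.032 × 3440 ≈ 6990 nmi, so the target fraction is f = 2400/6990 ≈ 0.343.
Interpolate at f ≈ 0.343 with slerp weights a = sin((1−f)δ)/sin δ ≈ 1.086, b = sin(fδ)/sin δ ≈ 0.717.
p = a·p₁ + b·p₂ ≈ (0.792, -0.611, 0.006); φ = arcsin(p_z) ≈ 0.35°, λ = atan2(p_y, p_x) ≈ -37.66°.

≈ (0.3°N, 37.7°W)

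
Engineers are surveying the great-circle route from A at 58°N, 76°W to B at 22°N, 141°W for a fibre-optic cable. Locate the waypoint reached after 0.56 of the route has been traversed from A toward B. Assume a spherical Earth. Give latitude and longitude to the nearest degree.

≈ 42°N, 122°W

From cos δ = sin φ₁ sin φ₂ + cos φ₁ cos φ₂ cos Δλ, the central angle is δ ≈ 1.018 rad (58.3°).
Interpolate at f = 0.56 with slerp weights a = sin((1−f)δ)/sin δ ≈ 0.509, b = sin(fδ)/sin δ ≈ 0.634.
p = a·p₁ + b·p₂ ≈ (-0.392, -0.632, 0.669); φ = arcsin(p_z) ≈ 41.99°, λ = atan2(p_y, p_x) ≈ -121.80°.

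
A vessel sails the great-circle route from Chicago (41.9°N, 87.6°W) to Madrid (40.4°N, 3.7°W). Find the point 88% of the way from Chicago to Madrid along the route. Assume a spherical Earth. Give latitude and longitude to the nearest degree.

≈ (44°N, 12°W)

Convert each endpoint to a unit vector on the sphere (x = cos φ cos λ, y = cos φ sin λ, z = sin φ).
The central angle between the endpoints is δ = arccos(p₁·p₂) ≈ 1.055 rad (60.5°).
Interpolate at f = 0.88 with slerp weights a = sin((1−f)δ)/sin δ ≈ 0.145, b = sin(fδ)/sin δ ≈ 0.920.
p = a·p₁ + b·p₂ ≈ (0.704, -0.153, 0.693); φ = arcsin(p_z) ≈ 43.91°, λ = atan2(p_y, p_x) ≈ -12.28°.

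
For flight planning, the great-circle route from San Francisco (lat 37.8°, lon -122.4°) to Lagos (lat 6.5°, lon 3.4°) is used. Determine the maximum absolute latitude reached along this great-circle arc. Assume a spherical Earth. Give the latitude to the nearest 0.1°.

≈ 46.3°

The great circle lies in the plane with unit normal n̂ = (p₁ × p₂)/|p₁ × p₂|.
Here n̂_z ≈ +0.691; the vertex latitude is φ_max = arccos|n̂_z| ≈ 46.3°.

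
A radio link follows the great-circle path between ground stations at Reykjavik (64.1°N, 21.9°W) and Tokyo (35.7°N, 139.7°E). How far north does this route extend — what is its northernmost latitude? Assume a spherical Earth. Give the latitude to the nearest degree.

≈ 83°N

The great circle lies in the plane with unit normal n̂ = (p₁ × p₂)/|p₁ × p₂|.
Here n̂_z ≈ +0.114; the vertex latitude is φ_max = arccos|n̂_z| ≈ 83.5°.
Check via Clairaut: cos φ_max = |cos φ₁| · sin C = cos(64.1°)·sin(15.1°) ≈ 0.114, again giving ≈ 83.5°.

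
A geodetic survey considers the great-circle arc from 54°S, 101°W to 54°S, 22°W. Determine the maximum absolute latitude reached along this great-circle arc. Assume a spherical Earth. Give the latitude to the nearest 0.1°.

The great circle lies in the plane with unit normal n̂ = (p₁ × p₂)/|p₁ × p₂|.
Here n̂_z ≈ +0.489; the vertex latitude is φ_max = arccos|n̂_z| ≈ 60.7°.
Check via Clairaut: cos φ_max = |cos φ₁| · sin C = cos(54.0°)·sin(123.7°) ≈ 0.489, again giving ≈ 60.7°.

≈ 60.7°S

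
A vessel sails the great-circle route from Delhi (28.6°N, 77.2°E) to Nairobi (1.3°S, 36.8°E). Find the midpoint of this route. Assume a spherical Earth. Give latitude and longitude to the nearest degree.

Convert each endpoint to a unit vector on the sphere (x = cos φ cos λ, y = cos φ sin λ, z = sin φ).
The central angle between the endpoints is δ = arccos(p₁·p₂) ≈ 0.853 rad (48.9°).
Interpolate at f = 1/2 with slerp weights a = sin((1−f)δ)/sin δ ≈ 0.549, b = sin(fδ)/sin δ ≈ 0.549.
p = a·p₁ + b·p₂ ≈ (0.546, 0.799, 0.250); φ = arcsin(p_z) ≈ 14.50°, λ = atan2(p_y, p_x) ≈ 55.63°.

≈ 15°N, 56°E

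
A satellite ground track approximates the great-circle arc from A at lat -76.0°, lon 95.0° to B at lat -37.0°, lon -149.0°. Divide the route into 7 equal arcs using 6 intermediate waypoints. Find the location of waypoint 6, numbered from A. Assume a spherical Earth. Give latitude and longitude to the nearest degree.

From cos δ = sin φ₁ sin φ₂ + cos φ₁ cos φ₂ cos Δλ, the central angle is δ ≈ 1.048 rad (60.1°).
Interpolate at f = 6/7 with slerp weights a = sin((1−f)δ)/sin δ ≈ 0.172, b = sin(fδ)/sin δ ≈ 0.903.
p = a·p₁ + b·p₂ ≈ (-0.622, -0.330, -0.710); φ = arcsin(p_z) ≈ -45.27°, λ = atan2(p_y, p_x) ≈ -152.05°.

≈ lat -45°, lon -152°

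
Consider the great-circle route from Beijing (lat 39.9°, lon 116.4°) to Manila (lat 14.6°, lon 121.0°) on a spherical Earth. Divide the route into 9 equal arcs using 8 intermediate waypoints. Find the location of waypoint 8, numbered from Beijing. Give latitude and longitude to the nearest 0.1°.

≈ lat 17.4°, lon 120.6°

Write both endpoints as unit vectors p₁, p₂ with components (cos φ cos λ, cos φ sin λ, sin φ).
The central angle between the endpoints is δ = arccos(p₁·p₂) ≈ 0.447 rad (25.6°).
Interpolate at f = 8/9 with slerp weights a = sin((1−f)δ)/sin δ ≈ 0.115, b = sin(fδ)/sin δ ≈ 0.895.
p = a·p₁ + b·p₂ ≈ (-0.485, 0.821, 0.299); φ = arcsin(p_z) ≈ 17.42°, λ = atan2(p_y, p_x) ≈ 120.58°.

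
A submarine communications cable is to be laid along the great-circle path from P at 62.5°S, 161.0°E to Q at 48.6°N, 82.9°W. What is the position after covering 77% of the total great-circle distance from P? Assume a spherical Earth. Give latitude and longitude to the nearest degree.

Convert each endpoint to a unit vector on the sphere (x = cos φ cos λ, y = cos φ sin λ, z = sin φ).
The central angle between the endpoints is δ = arccos(p₁·p₂) ≈ 2.498 rad (143.1°).
Interpolate at f = 0.77 with slerp weights a = sin((1−f)δ)/sin δ ≈ 0.905, b = sin(fδ)/sin δ ≈ 1.563.
p = a·p₁ + b·p₂ ≈ (-0.267, -0.890, 0.370); φ = arcsin(p_z) ≈ 21.71°, λ = atan2(p_y, p_x) ≈ -106.72°.

≈ 22°N, 107°W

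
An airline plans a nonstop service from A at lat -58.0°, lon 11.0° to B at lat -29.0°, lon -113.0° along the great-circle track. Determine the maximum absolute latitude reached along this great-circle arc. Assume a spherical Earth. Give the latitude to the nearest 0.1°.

≈ -67.1°

The great circle lies in the plane with unit normal n̂ = (p₁ × p₂)/|p₁ × p₂|.
Here n̂_z ≈ -0.389; the vertex latitude is φ_max = arccos|n̂_z| ≈ 67.1°.
Check via Clairaut: cos φ_max = |cos φ₁| · sin C = cos(58.0°)·sin(132.8°) ≈ 0.389, again giving ≈ 67.1°.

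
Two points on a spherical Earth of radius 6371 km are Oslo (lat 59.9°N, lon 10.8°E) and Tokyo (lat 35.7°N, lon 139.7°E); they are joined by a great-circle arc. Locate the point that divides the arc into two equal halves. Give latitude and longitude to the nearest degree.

≈ lat 66°N, lon 102°E

The haversine formula gives a central angle δ ≈ 1.319 rad (75.6°) between the endpoints.
Interpolate at f = 1/2 with slerp weights a = sin((1−f)δ)/sin δ ≈ 0.633, b = sin(fδ)/sin δ ≈ 0.633.
p = a·p₁ + b·p₂ ≈ (-0.080, 0.392, 0.917); φ = arcsin(p_z) ≈ 66.43°, λ = atan2(p_y, p_x) ≈ 101.57°.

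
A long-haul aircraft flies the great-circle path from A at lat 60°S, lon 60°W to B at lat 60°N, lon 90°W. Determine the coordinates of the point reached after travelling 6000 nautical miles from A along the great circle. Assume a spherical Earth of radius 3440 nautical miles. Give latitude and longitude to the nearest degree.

≈ lat 38°N, lon 82°W

The haversine formula gives a central angle δ ≈ 2.134 rad (122.2°) between the endpoints. The total great-circle distance is δ·R ≈ 2.134 × 3440 ≈ 7339 nmi, so the target fraction is f = 6000/7339 ≈ 0.818.
Interpolate at f ≈ 0.818 with slerp weights a = sin((1−f)δ)/sin δ ≈ 0.449, b = sin(fδ)/sin δ ≈ 1.165.
p = a·p₁ + b·p₂ ≈ (0.112, -0.777, 0.620); φ = arcsin(p_z) ≈ 38.31°, λ = atan2(p_y, p_x) ≈ -81.78°.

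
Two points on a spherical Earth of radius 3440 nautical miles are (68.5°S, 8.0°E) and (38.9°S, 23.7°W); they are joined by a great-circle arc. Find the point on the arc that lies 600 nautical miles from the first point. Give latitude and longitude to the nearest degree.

≈ (61°S, 7°W)

Convert each endpoint to a unit vector on the sphere (x = cos φ cos λ, y = cos φ sin λ, z = sin φ).
The central angle between the endpoints is δ = arccos(p₁·p₂) ≈ 0.597 rad (34.2°). The total great-circle distance is δ·R ≈ 0.597 × 3440 ≈ 2054 nmi, so the target fraction is f = 600/2054 ≈ 0.292.
Interpolate at f ≈ 0.292 with slerp weights a = sin((1−f)δ)/sin δ ≈ 0.730, b = sin(fδ)/sin δ ≈ 0.309.
p = a·p₁ + b·p₂ ≈ (0.485, -0.059, -0.873); φ = arcsin(p_z) ≈ -60.77°, λ = atan2(p_y, p_x) ≈ -6.98°.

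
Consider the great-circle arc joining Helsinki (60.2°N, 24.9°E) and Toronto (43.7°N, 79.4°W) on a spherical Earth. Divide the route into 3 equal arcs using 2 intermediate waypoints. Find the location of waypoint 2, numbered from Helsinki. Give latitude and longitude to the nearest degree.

≈ (59°N, 58°W)

From cos δ = sin φ₁ sin φ₂ + cos φ₁ cos φ₂ cos Δλ, the central angle is δ ≈ 1.035 rad (59.3°).
Interpolate at f = 2/3 with slerp weights a = sin((1−f)δ)/sin δ ≈ 0.393, b = sin(fδ)/sin δ ≈ 0.740.
p = a·p₁ + b·p₂ ≈ (0.276, -0.444, 0.853); φ = arcsin(p_z) ≈ 58.50°, λ = atan2(p_y, p_x) ≈ -58.14°.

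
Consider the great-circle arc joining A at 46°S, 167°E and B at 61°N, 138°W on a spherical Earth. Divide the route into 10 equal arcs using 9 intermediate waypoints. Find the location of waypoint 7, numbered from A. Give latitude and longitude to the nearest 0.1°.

Write both endpoints as unit vectors p₁, p₂ with components (cos φ cos λ, cos φ sin λ, sin φ).
The central angle between the endpoints is δ = arccos(p₁·p₂) ≈ 2.022 rad (115.8°).
Interpolate at f = 7/10 with slerp weights a = sin((1−f)δ)/sin δ ≈ 0.633, b = sin(fδ)/sin δ ≈ 1.098.
p = a·p₁ + b·p₂ ≈ (-0.824, -0.257, 0.504); φ = arcsin(p_z) ≈ 30.30°, λ = atan2(p_y, p_x) ≈ -162.67°.

≈ 30.3°N, 162.7°W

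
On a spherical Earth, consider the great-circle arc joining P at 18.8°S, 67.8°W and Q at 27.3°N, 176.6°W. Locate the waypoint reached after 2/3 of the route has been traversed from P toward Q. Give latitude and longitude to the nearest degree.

Write both endpoints as unit vectors p₁, p₂ with components (cos φ cos λ, cos φ sin λ, sin φ).
The central angle between the endpoints is δ = arccos(p₁·p₂) ≈ 2.003 rad (114.8°).
Interpolate at f = 2/3 with slerp weights a = sin((1−f)δ)/sin δ ≈ 0.682, b = sin(fδ)/sin δ ≈ 1.071.
p = a·p₁ + b·p₂ ≈ (-0.706, -0.654, 0.271); φ = arcsin(p_z) ≈ 15.75°, λ = atan2(p_y, p_x) ≈ -137.19°.

≈ 16°N, 137°W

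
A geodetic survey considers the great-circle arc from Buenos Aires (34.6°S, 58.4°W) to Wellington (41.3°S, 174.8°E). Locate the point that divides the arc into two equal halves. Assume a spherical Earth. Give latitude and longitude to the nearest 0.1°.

≈ 60.0°S, 116.6°W

Write both endpoints as unit vectors p₁, p₂ with components (cos φ cos λ, cos φ sin λ, sin φ).
The central angle between the endpoints is δ = arccos(p₁·p₂) ≈ 1.566 rad (89.8°).
Interpolate at f = 1/2 with slerp weights a = sin((1−f)δ)/sin δ ≈ 0.706, b = sin(fδ)/sin δ ≈ 0.706.
p = a·p₁ + b·p₂ ≈ (-0.224, -0.447, -0.866); φ = arcsin(p_z) ≈ -60.04°, λ = atan2(p_y, p_x) ≈ -116.59°.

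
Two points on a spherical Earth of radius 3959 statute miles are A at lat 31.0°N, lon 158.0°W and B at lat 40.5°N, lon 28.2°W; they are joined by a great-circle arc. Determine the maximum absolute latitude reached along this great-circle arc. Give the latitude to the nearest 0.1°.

≈ 59.8°N

The great circle lies in the plane with unit normal n̂ = (p₁ × p₂)/|p₁ × p₂|.
Here n̂_z ≈ +0.502; the vertex latitude is φ_max = arccos|n̂_z| ≈ 59.8°.
Check via Clairaut: cos φ_max = |cos φ₁| · sin C = cos(31.0°)·sin(35.9°) ≈ 0.502, again giving ≈ 59.8°.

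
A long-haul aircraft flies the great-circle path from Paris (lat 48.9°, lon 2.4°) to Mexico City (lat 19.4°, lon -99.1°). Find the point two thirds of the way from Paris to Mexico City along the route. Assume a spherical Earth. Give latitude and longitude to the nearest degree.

The haversine formula gives a central angle δ ≈ 1.444 rad (82.7°) between the endpoints.
Interpolate at f = 2/3 with slerp weights a = sin((1−f)δ)/sin δ ≈ 0.467, b = sin(fδ)/sin δ ≈ 0.827.
p = a·p₁ + b·p₂ ≈ (0.183, -0.758, 0.626); φ = arcsin(p_z) ≈ 38.79°, λ = atan2(p_y, p_x) ≈ -76.42°.

≈ lat 39°, lon -76°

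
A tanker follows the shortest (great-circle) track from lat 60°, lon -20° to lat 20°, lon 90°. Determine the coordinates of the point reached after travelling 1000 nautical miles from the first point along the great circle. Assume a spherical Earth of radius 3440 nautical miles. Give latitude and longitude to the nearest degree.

The haversine formula gives a central angle δ ≈ 1.435 rad (82.2°) between the endpoints. The total great-circle distance is δ·R ≈ 1.435 × 3440 ≈ 4936 nmi, so the target fraction is f = 1000/4936 ≈ 0.203.
Interpolate at f ≈ 0.203 with slerp weights a = sin((1−f)δ)/sin δ ≈ 0.919, b = sin(fδ)/sin δ ≈ 0.289.
p = a·p₁ + b·p₂ ≈ (0.432, 0.115, 0.895); φ = arcsin(p_z) ≈ 63.47°, λ = atan2(p_y, p_x) ≈ 14.88°.

≈ lat 63°, lon 15°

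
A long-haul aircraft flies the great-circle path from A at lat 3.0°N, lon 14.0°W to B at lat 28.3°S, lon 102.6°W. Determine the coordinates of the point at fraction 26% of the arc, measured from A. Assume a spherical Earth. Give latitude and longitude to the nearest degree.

≈ lat 8°S, lon 35°W

The haversine formula gives a central angle δ ≈ 1.574 rad (90.2°) between the endpoints.
Interpolate at f = 0.26 with slerp weights a = sin((1−f)δ)/sin δ ≈ 0.919, b = sin(fδ)/sin δ ≈ 0.398.
p = a·p₁ + b·p₂ ≈ (0.814, -0.564, -0.141); φ = arcsin(p_z) ≈ -8.08°, λ = atan2(p_y, p_x) ≈ -34.72°.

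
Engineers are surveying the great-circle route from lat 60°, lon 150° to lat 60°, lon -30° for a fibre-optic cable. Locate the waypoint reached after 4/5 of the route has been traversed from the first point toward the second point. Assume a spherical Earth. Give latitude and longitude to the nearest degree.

≈ lat 72°, lon -30°

From cos δ = sin φ₁ sin φ₂ + cos φ₁ cos φ₂ cos Δλ, the central angle is δ ≈ 1.047 rad (60.0°).
Interpolate at f = 4/5 with slerp weights a = sin((1−f)δ)/sin δ ≈ 0.240, b = sin(fδ)/sin δ ≈ 0.858.
p = a·p₁ + b·p₂ ≈ (0.268, -0.155, 0.951); φ = arcsin(p_z) ≈ 72.00°, λ = atan2(p_y, p_x) ≈ -30.00°.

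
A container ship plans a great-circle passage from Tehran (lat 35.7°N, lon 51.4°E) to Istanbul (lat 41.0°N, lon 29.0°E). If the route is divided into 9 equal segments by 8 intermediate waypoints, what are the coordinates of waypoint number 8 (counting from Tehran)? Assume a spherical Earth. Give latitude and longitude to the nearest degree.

≈ lat 41°N, lon 32°E

From cos δ = sin φ₁ sin φ₂ + cos φ₁ cos φ₂ cos Δλ, the central angle is δ ≈ 0.319 rad (18.3°).
Interpolate at f = 8/9 with slerp weights a = sin((1−f)δ)/sin δ ≈ 0.113, b = sin(fδ)/sin δ ≈ 0.892.
p = a·p₁ + b·p₂ ≈ (0.646, 0.398, 0.651); φ = arcsin(p_z) ≈ 40.63°, λ = atan2(p_y, p_x) ≈ 31.64°.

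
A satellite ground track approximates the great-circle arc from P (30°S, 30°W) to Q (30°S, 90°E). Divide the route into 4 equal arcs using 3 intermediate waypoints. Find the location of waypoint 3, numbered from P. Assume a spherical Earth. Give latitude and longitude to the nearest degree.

From cos δ = sin φ₁ sin φ₂ + cos φ₁ cos φ₂ cos Δλ, the central angle is δ ≈ 1.696 rad (97.2°).
Interpolate at f = 3/4 with slerp weights a = sin((1−f)δ)/sin δ ≈ 0.415, b = sin(fδ)/sin δ ≈ 0.963.
p = a·p₁ + b·p₂ ≈ (0.311, 0.655, -0.689); φ = arcsin(p_z) ≈ -43.55°, λ = atan2(p_y, p_x) ≈ 64.59°.

≈ (44°S, 65°E)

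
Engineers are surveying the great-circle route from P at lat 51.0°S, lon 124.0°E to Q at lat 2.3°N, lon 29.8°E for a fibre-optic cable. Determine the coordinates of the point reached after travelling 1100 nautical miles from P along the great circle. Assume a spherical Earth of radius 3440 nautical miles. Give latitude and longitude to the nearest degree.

Write both endpoints as unit vectors p₁, p₂ with components (cos φ cos λ, cos φ sin λ, sin φ).
The central angle between the endpoints is δ = arccos(p₁·p₂) ≈ 1.648 rad (94.4°). The total great-circle distance is δ·R ≈ 1.648 × 3440 ≈ 5670 nmi, so the target fraction is f = 1100/5670 ≈ 0.194.
Interpolate at f ≈ 0.194 with slerp weights a = sin((1−f)δ)/sin δ ≈ 0.974, b = sin(fδ)/sin δ ≈ 0.315.
p = a·p₁ + b·p₂ ≈ (-0.069, 0.665, -0.744); φ = arcsin(p_z) ≈ -48.08°, λ = atan2(p_y, p_x) ≈ 95.95°.

≈ lat 48°S, lon 96°E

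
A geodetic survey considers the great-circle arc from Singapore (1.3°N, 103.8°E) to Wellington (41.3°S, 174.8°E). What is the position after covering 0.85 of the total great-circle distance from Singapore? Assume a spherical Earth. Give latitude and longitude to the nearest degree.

≈ 38°S, 161°E

Write both endpoints as unit vectors p₁, p₂ with components (cos φ cos λ, cos φ sin λ, sin φ).
The central angle between the endpoints is δ = arccos(p₁·p₂) ≈ 1.339 rad (76.7°).
Interpolate at f = 0.85 with slerp weights a = sin((1−f)δ)/sin δ ≈ 0.205, b = sin(fδ)/sin δ ≈ 0.933.
p = a·p₁ + b·p₂ ≈ (-0.747, 0.263, -0.611); φ = arcsin(p_z) ≈ -37.66°, λ = atan2(p_y, p_x) ≈ 160.63°.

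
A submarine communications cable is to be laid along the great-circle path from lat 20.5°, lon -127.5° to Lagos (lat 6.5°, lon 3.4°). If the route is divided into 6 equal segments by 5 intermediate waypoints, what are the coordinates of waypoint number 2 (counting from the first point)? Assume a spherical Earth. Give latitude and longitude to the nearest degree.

Write both endpoints as unit vectors p₁, p₂ with components (cos φ cos λ, cos φ sin λ, sin φ).
The central angle between the endpoints is δ = arccos(p₁·p₂) ≈ 2.177 rad (124.7°).
Interpolate at f = 2/6 with slerp weights a = sin((1−f)δ)/sin δ ≈ 1.208, b = sin(fδ)/sin δ ≈ 0.807.
p = a·p₁ + b·p₂ ≈ (0.112, -0.850, 0.514); φ = arcsin(p_z) ≈ 30.96°, λ = atan2(p_y, p_x) ≈ -82.50°.

≈ lat 31°, lon -82°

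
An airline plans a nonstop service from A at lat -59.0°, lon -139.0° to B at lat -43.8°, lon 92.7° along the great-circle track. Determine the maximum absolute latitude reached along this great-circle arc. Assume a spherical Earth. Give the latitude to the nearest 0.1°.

≈ -71.8°

The great circle lies in the plane with unit normal n̂ = (p₁ × p₂)/|p₁ × p₂|.
Here n̂_z ≈ -0.313; the vertex latitude is φ_max = arccos|n̂_z| ≈ 71.8°.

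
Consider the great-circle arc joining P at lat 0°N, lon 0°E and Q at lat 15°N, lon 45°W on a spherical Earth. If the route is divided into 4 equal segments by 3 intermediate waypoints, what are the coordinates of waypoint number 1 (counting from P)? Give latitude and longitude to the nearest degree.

Write both endpoints as unit vectors p₁, p₂ with components (cos φ cos λ, cos φ sin λ, sin φ).
The central angle between the endpoints is δ = arccos(p₁·p₂) ≈ 0.819 rad (46.9°).
Interpolate at f = 1/4 with slerp weights a = sin((1−f)δ)/sin δ ≈ 0.789, b = sin(fδ)/sin δ ≈ 0.278.
p = a·p₁ + b·p₂ ≈ (0.979, -0.190, 0.072); φ = arcsin(p_z) ≈ 4.13°, λ = atan2(p_y, p_x) ≈ -10.99°.

≈ lat 4°N, lon 11°W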